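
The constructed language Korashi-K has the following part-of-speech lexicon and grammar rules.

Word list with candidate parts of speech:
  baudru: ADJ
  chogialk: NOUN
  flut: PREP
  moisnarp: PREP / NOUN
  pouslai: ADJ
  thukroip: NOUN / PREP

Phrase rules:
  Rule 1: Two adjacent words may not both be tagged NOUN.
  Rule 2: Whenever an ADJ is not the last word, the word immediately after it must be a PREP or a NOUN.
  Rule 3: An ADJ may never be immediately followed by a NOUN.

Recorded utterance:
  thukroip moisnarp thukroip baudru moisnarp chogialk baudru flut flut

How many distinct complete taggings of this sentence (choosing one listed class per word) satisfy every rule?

5

Candidates per position — 1:thukroip {NOUN,PREP}; 2:moisnarp {PREP,NOUN}; 3:thukroip {NOUN,PREP}; 4:baudru {ADJ}; 5:moisnarp {PREP,NOUN}; 6:chogialk {NOUN}; 7:baudru {ADJ}; 8:flut {PREP}; 9:flut {PREP}.
There are 16 candidate sequences in total.
The sequences that satisfy every rule: NOUN PREP NOUN ADJ PREP NOUN ADJ PREP PREP; NOUN PREP PREP ADJ PREP NOUN ADJ PREP PREP; PREP PREP NOUN ADJ PREP NOUN ADJ PREP PREP; PREP PREP PREP ADJ PREP NOUN ADJ PREP PREP; PREP NOUN PREP ADJ PREP NOUN ADJ PREP PREP.
Count = 5.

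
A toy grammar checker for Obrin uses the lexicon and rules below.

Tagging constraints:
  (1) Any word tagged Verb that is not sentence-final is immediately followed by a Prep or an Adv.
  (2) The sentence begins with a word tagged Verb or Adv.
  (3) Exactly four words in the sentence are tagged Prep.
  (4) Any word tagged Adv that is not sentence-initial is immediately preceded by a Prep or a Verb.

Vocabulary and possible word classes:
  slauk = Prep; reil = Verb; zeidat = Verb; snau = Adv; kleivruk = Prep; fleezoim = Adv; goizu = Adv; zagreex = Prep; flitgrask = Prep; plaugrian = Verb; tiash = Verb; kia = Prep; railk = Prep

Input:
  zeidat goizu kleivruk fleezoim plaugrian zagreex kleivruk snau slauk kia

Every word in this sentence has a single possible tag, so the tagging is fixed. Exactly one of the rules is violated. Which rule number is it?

Fixed tagging: Verb Adv Prep Adv Verb Prep Prep Adv Prep Prep.
Rule check: R1 ✓, R2 ✓, R3 ✗, R4 ✓.
Only rule 3 fails.

3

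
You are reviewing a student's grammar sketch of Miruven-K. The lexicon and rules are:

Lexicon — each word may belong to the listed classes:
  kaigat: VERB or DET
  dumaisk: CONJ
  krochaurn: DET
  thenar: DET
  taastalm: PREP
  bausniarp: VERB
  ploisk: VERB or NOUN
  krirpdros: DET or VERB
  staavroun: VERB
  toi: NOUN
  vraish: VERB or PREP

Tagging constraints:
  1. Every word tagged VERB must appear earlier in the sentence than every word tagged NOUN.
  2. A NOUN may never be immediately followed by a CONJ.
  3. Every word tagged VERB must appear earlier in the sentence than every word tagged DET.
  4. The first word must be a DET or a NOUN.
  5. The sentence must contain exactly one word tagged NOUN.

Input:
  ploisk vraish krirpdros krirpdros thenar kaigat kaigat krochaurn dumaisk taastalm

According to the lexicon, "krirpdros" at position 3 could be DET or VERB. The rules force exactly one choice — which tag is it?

DET

Candidates per position — 1:ploisk {VERB,NOUN}; 2:vraish {VERB,PREP}; 3:krirpdros {DET,VERB}; 4:krirpdros {DET,VERB}; 5:thenar {DET}; 6:kaigat {VERB,DET}; 7:kaigat {VERB,DET}; 8:krochaurn {DET}; 9:dumaisk {CONJ}; 10:taastalm {PREP}.
Position 1: VERB is ruled out by rule 4; that leaves NOUN.
Position 2: VERB is ruled out by rule 1; that leaves PREP.
Position 3: VERB is ruled out by rule 1; that leaves DET.
Position 4: VERB is ruled out by rule 1; that leaves DET.
Position 6: VERB is ruled out by rule 1; that leaves DET.
Position 7: VERB is ruled out by rule 1; that leaves DET.
That leaves exactly one tagging: NOUN PREP DET DET DET DET DET DET CONJ PREP.
Check: rule 1 ✓; rule 2 ✓; rule 3 ✓; rule 4 ✓; rule 5 ✓.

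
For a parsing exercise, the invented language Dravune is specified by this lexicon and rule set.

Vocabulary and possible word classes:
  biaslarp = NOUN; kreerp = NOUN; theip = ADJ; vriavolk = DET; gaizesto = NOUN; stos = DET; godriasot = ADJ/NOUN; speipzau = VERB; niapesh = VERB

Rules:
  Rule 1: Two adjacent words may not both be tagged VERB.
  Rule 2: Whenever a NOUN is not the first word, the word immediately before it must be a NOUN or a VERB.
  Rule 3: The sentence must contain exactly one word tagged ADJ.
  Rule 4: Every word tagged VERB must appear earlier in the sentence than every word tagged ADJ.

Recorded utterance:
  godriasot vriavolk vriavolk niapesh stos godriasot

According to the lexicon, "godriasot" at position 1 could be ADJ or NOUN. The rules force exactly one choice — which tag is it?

Candidates per position — 1:godriasot {ADJ,NOUN}; 2:vriavolk {DET}; 3:vriavolk {DET}; 4:niapesh {VERB}; 5:stos {DET}; 6:godriasot {ADJ,NOUN}.
At position 1, choosing ADJ makes rule 4 impossible to satisfy; hence NOUN.
At position 6, choosing NOUN makes rule 2 impossible to satisfy; hence ADJ.
The unique satisfying tagging is: NOUN DET DET VERB DET ADJ.
Checking: rule 1 ✓; rule 2 ✓; rule 3 ✓; rule 4 ✓.

NOUN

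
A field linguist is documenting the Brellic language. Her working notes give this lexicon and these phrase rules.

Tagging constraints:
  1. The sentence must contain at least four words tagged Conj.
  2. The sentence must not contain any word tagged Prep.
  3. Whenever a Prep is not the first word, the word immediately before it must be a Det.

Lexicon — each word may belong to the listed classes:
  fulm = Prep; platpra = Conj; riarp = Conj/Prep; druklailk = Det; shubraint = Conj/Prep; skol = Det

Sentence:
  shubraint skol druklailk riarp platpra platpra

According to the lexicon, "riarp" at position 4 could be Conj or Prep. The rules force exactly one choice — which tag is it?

Conj

Candidates per position — 1:shubraint {Conj,Prep}; 2:skol {Det}; 3:druklailk {Det}; 4:riarp {Conj,Prep}; 5:platpra {Conj}; 6:platpra {Conj}.
Position 1: tagging it Prep would leave rule 1 unsatisfiable, so it must be Conj.
Position 4: tagging it Prep would leave rule 1 unsatisfiable, so it must be Conj.
So the tagging must be: Conj Det Det Conj Conj Conj.
Checking: rule 1 holds; rule 2 holds; rule 3 holds.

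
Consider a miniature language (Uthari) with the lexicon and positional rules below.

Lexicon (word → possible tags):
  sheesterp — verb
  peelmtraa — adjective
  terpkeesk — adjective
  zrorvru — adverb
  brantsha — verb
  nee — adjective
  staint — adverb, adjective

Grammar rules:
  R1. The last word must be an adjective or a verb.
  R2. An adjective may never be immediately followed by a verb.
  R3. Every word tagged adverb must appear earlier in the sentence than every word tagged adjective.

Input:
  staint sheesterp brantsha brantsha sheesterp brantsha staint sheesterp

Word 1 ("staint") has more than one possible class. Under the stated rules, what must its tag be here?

Candidates per position — 1:staint {adverb,adjective}; 2:sheesterp {verb}; 3:brantsha {verb}; 4:brantsha {verb}; 5:sheesterp {verb}; 6:brantsha {verb}; 7:staint {adverb,adjective}; 8:sheesterp {verb}.
At position 1, choosing adjective makes rule 2 impossible to satisfy; hence adverb.
At position 7, choosing adjective makes rule 2 impossible to satisfy; hence adverb.
The only consistent sequence is: adverb verb verb verb verb verb adverb verb.
Verifying each rule — rule 1 ok; rule 2 ok; rule 3 ok.

adverb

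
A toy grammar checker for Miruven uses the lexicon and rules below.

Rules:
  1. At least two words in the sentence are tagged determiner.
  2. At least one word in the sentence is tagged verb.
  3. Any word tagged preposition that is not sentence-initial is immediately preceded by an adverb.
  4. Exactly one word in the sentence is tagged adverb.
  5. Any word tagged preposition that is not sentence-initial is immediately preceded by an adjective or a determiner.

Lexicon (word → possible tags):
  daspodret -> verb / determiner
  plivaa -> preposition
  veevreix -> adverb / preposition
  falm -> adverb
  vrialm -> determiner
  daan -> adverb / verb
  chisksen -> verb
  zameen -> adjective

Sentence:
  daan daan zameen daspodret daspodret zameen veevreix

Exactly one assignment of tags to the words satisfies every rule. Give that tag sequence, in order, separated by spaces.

Candidates per position — 1:daan {adverb,verb}; 2:daan {adverb,verb}; 3:zameen {adjective}; 4:daspodret {verb,determiner}; 5:daspodret {verb,determiner}; 6:zameen {adjective}; 7:veevreix {adverb,preposition}.
Word 4 cannot be verb — rule 1 would then fail for every completion. It is determiner.
Word 5 cannot be verb — rule 1 would then fail for every completion. It is determiner.
Word 7 cannot be preposition — rule 3 would then fail for every completion. It is adverb.
Word 1 cannot be adverb — rule 4 would then fail for every completion. It is verb.
Word 2 cannot be adverb — rule 4 would then fail for every completion. It is verb.
The only consistent sequence is: verb verb adjective determiner determiner adjective adverb.
Checking: rule 1 satisfied; rule 2 satisfied; rule 3 satisfied; rule 4 satisfied; rule 5 satisfied.

verb verb adjective determiner determiner adjective adverb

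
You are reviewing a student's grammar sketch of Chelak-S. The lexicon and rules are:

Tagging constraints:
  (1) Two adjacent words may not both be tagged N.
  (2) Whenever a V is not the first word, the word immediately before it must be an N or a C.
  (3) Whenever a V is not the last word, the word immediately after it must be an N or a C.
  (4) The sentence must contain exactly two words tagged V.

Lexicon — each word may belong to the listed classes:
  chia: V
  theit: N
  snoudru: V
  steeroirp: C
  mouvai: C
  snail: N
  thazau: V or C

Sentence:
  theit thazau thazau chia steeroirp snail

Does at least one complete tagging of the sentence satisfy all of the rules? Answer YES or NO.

YES

Candidates per position — 1:theit {N}; 2:thazau {V,C}; 3:thazau {V,C}; 4:chia {V}; 5:steeroirp {C}; 6:snail {N}.
One satisfying assignment: N V C V C N.
Verifying each rule — rule 1 satisfied; rule 2 satisfied; rule 3 satisfied; rule 4 satisfied.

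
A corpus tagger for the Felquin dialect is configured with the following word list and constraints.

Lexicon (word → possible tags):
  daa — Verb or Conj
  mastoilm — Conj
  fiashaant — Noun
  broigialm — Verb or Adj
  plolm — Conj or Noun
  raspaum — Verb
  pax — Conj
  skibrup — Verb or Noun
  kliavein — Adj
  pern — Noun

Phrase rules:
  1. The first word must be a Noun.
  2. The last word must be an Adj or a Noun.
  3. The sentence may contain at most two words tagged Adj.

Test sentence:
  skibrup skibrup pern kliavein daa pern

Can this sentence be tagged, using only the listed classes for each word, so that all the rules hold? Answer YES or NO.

YES

Candidates per position — 1:skibrup {Verb,Noun}; 2:skibrup {Verb,Noun}; 3:pern {Noun}; 4:kliavein {Adj}; 5:daa {Verb,Conj}; 6:pern {Noun}.
One satisfying assignment: Noun Noun Noun Adj Conj Noun.
Rule-by-rule: rule 1 ok; rule 2 ok; rule 3 ok.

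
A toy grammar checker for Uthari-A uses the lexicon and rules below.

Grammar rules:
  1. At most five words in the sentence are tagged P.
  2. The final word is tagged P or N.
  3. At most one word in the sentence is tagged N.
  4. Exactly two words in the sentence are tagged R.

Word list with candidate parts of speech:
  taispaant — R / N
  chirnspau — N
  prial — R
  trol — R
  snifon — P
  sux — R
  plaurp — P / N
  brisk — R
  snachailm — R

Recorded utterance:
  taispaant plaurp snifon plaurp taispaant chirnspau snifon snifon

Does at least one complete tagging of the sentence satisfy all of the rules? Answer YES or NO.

Candidates per position — 1:taispaant {R,N}; 2:plaurp {P,N}; 3:snifon {P}; 4:plaurp {P,N}; 5:taispaant {R,N}; 6:chirnspau {N}; 7:snifon {P}; 8:snifon {P}.
One satisfying assignment: R P P P R N P P.
Verifying each rule — rule 1 ok; rule 2 ok; rule 3 ok; rule 4 ok.

YES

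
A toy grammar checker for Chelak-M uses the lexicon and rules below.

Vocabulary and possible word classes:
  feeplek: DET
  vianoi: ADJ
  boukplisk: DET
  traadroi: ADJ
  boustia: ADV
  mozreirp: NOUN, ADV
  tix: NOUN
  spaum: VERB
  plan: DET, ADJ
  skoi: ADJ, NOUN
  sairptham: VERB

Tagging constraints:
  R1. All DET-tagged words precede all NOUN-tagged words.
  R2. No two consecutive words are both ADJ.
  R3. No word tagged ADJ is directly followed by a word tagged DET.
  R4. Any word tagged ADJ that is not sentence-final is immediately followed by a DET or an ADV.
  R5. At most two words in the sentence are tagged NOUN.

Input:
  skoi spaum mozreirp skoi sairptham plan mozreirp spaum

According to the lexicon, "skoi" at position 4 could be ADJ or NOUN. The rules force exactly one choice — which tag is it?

Candidates per position — 1:skoi {ADJ,NOUN}; 2:spaum {VERB}; 3:mozreirp {NOUN,ADV}; 4:skoi {ADJ,NOUN}; 5:sairptham {VERB}; 6:plan {DET,ADJ}; 7:mozreirp {NOUN,ADV}; 8:spaum {VERB}.
If word 1 were ADJ, no tagging could satisfy rule 4; so word 1 is NOUN.
If word 4 were ADJ, no tagging could satisfy rule 4; so word 4 is NOUN.
If word 6 were DET, no tagging could satisfy rule 1; so word 6 is ADJ.
If word 7 were NOUN, no tagging could satisfy rule 4; so word 7 is ADV.
If word 3 were NOUN, no tagging could satisfy rule 5; so word 3 is ADV.
That leaves exactly one tagging: NOUN VERB ADV NOUN VERB ADJ ADV VERB.
Rule-by-rule: rule 1 ✓; rule 2 ✓; rule 3 ✓; rule 4 ✓; rule 5 ✓.

NOUN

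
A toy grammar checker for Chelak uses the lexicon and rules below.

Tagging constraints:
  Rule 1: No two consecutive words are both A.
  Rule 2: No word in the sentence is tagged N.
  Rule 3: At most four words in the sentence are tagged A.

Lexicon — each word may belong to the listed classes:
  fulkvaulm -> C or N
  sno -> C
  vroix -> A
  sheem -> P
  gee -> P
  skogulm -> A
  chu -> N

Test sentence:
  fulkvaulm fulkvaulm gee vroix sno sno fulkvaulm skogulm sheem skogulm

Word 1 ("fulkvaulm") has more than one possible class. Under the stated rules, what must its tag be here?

C

Candidates per position — 1:fulkvaulm {C,N}; 2:fulkvaulm {C,N}; 3:gee {P}; 4:vroix {A}; 5:sno {C}; 6:sno {C}; 7:fulkvaulm {C,N}; 8:skogulm {A}; 9:sheem {P}; 10:skogulm {A}.
Word 1 cannot be N — rule 2 would then fail for every completion. It is C.
Word 2 cannot be N — rule 2 would then fail for every completion. It is C.
Word 7 cannot be N — rule 2 would then fail for every completion. It is C.
The unique satisfying tagging is: C C P A C C C A P A.
Checking: rule 1 ok; rule 2 ok; rule 3 ok.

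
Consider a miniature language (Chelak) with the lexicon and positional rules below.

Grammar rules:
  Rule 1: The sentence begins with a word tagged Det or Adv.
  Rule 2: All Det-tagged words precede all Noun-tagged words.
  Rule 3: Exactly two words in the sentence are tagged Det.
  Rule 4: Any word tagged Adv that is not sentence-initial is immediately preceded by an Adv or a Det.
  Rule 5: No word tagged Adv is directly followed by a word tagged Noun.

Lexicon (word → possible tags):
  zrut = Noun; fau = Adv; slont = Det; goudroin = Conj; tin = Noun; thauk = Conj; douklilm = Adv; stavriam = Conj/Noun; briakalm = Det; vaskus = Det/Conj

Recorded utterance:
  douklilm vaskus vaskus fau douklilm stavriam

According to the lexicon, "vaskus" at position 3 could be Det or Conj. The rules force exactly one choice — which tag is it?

Candidates per position — 1:douklilm {Adv}; 2:vaskus {Det,Conj}; 3:vaskus {Det,Conj}; 4:fau {Adv}; 5:douklilm {Adv}; 6:stavriam {Conj,Noun}.
At position 2, choosing Conj makes rule 3 impossible to satisfy; hence Det.
At position 3, choosing Conj makes rule 3 impossible to satisfy; hence Det.
At position 6, choosing Noun makes rule 5 impossible to satisfy; hence Conj.
That leaves exactly one tagging: Adv Det Det Adv Adv Conj.
Rule-by-rule: rule 1 satisfied; rule 2 satisfied; rule 3 satisfied; rule 4 satisfied; rule 5 satisfied.

Det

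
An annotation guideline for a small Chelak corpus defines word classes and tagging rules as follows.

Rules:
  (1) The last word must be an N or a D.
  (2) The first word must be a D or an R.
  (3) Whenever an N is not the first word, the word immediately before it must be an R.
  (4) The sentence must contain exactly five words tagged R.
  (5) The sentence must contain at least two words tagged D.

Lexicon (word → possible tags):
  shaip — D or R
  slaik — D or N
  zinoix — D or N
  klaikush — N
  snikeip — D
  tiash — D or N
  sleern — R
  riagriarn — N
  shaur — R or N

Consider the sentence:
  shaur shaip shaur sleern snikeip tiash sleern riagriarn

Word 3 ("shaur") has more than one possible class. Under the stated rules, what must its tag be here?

Candidates per position — 1:shaur {R,N}; 2:shaip {D,R}; 3:shaur {R,N}; 4:sleern {R}; 5:snikeip {D}; 6:tiash {D,N}; 7:sleern {R}; 8:riagriarn {N}.
Word 1 cannot be N — rule 2 would then fail for every completion. It is R.
Word 2 cannot be D — rule 4 would then fail for every completion. It is R.
Word 3 cannot be N — rule 4 would then fail for every completion. It is R.
Word 6 cannot be N — rule 3 would then fail for every completion. It is D.
So the tagging must be: R R R R D D R N.
Verifying each rule — rule 1 satisfied; rule 2 satisfied; rule 3 satisfied; rule 4 satisfied; rule 5 satisfied.

R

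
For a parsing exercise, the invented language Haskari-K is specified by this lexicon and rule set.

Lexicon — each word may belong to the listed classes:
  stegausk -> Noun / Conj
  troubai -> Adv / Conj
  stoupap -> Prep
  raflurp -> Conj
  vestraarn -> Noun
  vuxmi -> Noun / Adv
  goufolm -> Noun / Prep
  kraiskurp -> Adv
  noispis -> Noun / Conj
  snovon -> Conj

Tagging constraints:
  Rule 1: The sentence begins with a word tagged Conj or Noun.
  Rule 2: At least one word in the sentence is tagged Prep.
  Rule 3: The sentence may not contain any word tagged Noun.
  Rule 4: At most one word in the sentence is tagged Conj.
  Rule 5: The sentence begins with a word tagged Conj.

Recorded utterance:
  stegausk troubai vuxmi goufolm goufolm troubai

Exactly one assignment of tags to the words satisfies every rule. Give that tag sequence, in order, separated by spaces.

Candidates per position — 1:stegausk {Noun,Conj}; 2:troubai {Adv,Conj}; 3:vuxmi {Noun,Adv}; 4:goufolm {Noun,Prep}; 5:goufolm {Noun,Prep}; 6:troubai {Adv,Conj}.
If word 1 were Noun, no tagging could satisfy rule 3; so word 1 is Conj.
If word 2 were Conj, no tagging could satisfy rule 4; so word 2 is Adv.
If word 3 were Noun, no tagging could satisfy rule 3; so word 3 is Adv.
If word 4 were Noun, no tagging could satisfy rule 3; so word 4 is Prep.
If word 5 were Noun, no tagging could satisfy rule 3; so word 5 is Prep.
If word 6 were Conj, no tagging could satisfy rule 4; so word 6 is Adv.
The only consistent sequence is: Conj Adv Adv Prep Prep Adv.
Checking: rule 1 ✓; rule 2 ✓; rule 3 ✓; rule 4 ✓; rule 5 ✓.

Conj Adv Adv Prep Prep Adv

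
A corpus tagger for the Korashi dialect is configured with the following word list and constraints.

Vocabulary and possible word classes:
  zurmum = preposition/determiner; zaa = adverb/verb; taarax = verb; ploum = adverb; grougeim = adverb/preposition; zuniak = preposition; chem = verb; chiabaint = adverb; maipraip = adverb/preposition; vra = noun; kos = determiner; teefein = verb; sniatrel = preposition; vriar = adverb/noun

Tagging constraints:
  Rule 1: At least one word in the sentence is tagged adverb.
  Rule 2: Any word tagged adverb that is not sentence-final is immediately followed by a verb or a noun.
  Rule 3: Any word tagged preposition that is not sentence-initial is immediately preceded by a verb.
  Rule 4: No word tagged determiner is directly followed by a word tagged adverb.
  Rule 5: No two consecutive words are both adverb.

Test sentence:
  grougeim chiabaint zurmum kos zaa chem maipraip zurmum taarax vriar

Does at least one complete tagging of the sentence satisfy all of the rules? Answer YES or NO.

NO

Candidates per position — 1:grougeim {adverb,preposition}; 2:chiabaint {adverb}; 3:zurmum {preposition,determiner}; 4:kos {determiner}; 5:zaa {adverb,verb}; 6:chem {verb}; 7:maipraip {adverb,preposition}; 8:zurmum {preposition,determiner}; 9:taarax {verb}; 10:vriar {adverb,noun}.
Rule 2 cannot be satisfied by any choice of tags from the lexicon.
So there is no consistent tagging.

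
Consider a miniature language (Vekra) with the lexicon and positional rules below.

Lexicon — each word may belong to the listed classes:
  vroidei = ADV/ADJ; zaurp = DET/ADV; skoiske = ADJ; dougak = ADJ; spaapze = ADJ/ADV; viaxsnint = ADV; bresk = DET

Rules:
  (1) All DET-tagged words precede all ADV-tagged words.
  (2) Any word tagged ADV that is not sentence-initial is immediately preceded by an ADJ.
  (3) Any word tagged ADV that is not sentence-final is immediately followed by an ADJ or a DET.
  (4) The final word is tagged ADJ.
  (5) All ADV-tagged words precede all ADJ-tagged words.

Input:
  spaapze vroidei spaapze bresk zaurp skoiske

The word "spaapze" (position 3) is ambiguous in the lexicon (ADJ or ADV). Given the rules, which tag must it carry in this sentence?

Candidates per position — 1:spaapze {ADJ,ADV}; 2:vroidei {ADV,ADJ}; 3:spaapze {ADJ,ADV}; 4:bresk {DET}; 5:zaurp {DET,ADV}; 6:skoiske {ADJ}.
Word 1 cannot be ADV — rule 1 would then fail for every completion. It is ADJ.
Word 2 cannot be ADV — rule 1 would then fail for every completion. It is ADJ.
Word 3 cannot be ADV — rule 1 would then fail for every completion. It is ADJ.
Word 5 cannot be ADV — rule 2 would then fail for every completion. It is DET.
The only consistent sequence is: ADJ ADJ ADJ DET DET ADJ.
Check: rule 1 satisfied; rule 2 satisfied; rule 3 satisfied; rule 4 satisfied; rule 5 satisfied.

ADJ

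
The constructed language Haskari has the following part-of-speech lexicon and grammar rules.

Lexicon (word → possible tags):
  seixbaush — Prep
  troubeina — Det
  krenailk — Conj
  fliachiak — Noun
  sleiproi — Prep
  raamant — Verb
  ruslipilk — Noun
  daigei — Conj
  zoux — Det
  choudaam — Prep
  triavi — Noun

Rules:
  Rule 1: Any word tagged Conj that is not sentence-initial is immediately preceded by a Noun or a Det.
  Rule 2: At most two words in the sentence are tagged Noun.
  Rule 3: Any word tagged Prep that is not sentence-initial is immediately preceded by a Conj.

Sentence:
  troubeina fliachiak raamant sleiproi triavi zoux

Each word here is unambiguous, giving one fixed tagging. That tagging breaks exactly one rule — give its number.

3

Fixed tagging: Det Noun Verb Prep Noun Det.
Checking each rule: R1 pass, R2 pass, R3 fail.
Only rule 3 fails.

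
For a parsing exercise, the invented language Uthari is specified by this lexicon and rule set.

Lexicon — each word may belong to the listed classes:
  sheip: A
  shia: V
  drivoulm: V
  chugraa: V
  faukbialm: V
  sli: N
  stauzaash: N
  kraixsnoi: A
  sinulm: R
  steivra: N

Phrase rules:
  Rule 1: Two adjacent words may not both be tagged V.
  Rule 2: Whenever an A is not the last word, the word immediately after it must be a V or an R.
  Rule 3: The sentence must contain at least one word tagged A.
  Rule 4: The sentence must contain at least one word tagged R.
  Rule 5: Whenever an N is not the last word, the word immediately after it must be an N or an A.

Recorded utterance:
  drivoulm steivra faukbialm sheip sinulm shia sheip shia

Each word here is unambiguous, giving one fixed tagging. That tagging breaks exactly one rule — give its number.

Fixed tagging: V N V A R V A V.
Applying the rules: R1 holds, R2 holds, R3 holds, R4 holds, R5 violated.
Only rule 5 fails.

5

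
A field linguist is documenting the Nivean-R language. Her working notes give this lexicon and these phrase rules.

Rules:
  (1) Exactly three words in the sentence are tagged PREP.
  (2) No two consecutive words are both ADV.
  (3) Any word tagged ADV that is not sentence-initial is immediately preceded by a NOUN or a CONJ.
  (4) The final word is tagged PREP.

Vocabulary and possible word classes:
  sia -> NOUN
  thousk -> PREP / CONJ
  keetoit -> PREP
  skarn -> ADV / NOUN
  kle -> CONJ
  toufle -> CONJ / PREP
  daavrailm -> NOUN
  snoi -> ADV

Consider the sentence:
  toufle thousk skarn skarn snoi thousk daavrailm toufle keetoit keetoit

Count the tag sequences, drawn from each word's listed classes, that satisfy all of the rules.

Candidates per position — 1:toufle {CONJ,PREP}; 2:thousk {PREP,CONJ}; 3:skarn {ADV,NOUN}; 4:skarn {ADV,NOUN}; 5:snoi {ADV}; 6:thousk {PREP,CONJ}; 7:daavrailm {NOUN}; 8:toufle {CONJ,PREP}; 9:keetoit {PREP}; 10:keetoit {PREP}.
There are 64 candidate sequences in total.
Checking each against the rules leaves 7 sequences.
Count = 7.

7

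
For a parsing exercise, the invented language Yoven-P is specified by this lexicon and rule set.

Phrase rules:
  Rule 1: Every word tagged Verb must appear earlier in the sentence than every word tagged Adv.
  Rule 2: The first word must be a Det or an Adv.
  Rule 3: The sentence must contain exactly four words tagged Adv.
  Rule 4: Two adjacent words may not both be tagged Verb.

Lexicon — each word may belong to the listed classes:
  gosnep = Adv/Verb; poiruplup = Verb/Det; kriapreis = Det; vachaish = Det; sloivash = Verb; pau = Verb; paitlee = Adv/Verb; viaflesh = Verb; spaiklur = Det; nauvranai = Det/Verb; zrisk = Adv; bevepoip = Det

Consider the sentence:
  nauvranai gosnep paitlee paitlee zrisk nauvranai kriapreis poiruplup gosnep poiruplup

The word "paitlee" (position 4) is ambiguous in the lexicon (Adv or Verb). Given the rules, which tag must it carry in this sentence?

Adv

Candidates per position — 1:nauvranai {Det,Verb}; 2:gosnep {Adv,Verb}; 3:paitlee {Adv,Verb}; 4:paitlee {Adv,Verb}; 5:zrisk {Adv}; 6:nauvranai {Det,Verb}; 7:kriapreis {Det}; 8:poiruplup {Verb,Det}; 9:gosnep {Adv,Verb}; 10:poiruplup {Verb,Det}.
Word 1 cannot be Verb — rule 2 would then fail for every completion. It is Det.
Word 6 cannot be Verb — rule 1 would then fail for every completion. It is Det.
Word 8 cannot be Verb — rule 1 would then fail for every completion. It is Det.
Word 9 cannot be Verb — rule 1 would then fail for every completion. It is Adv.
Word 10 cannot be Verb — rule 1 would then fail for every completion. It is Det.
Position 4: the remaining choice is settled jointly with positions 2, 3 — only Adv at position 4 is part of a tagging that satisfies every rule.
The only consistent sequence is: Det Verb Adv Adv Adv Det Det Det Adv Det.
Verifying each rule — rule 1 ✓; rule 2 ✓; rule 3 ✓; rule 4 ✓.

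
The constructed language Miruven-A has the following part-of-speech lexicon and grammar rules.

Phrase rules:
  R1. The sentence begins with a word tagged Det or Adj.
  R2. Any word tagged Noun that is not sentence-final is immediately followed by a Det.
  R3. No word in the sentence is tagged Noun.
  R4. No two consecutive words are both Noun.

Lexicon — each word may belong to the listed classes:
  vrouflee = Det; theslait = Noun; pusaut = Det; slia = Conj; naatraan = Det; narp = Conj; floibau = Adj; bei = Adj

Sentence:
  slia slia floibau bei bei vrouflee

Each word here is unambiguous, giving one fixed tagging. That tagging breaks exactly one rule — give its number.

1

Fixed tagging: Conj Conj Adj Adj Adj Det.
Applying the rules: R1 violated, R2 holds, R3 holds, R4 holds.
Only rule 1 fails.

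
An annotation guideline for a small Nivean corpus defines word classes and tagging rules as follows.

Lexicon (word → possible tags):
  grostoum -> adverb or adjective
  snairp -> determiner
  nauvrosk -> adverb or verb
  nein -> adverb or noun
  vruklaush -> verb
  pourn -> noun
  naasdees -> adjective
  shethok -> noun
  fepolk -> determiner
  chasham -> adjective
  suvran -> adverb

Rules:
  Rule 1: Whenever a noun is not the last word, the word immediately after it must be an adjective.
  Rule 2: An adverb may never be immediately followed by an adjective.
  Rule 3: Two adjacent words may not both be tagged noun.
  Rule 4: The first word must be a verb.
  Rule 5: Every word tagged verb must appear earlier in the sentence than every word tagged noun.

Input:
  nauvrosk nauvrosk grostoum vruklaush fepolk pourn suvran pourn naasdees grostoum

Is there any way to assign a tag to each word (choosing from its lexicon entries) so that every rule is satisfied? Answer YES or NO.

NO

Candidates per position — 1:nauvrosk {adverb,verb}; 2:nauvrosk {adverb,verb}; 3:grostoum {adverb,adjective}; 4:vruklaush {verb}; 5:fepolk {determiner}; 6:pourn {noun}; 7:suvran {adverb}; 8:pourn {noun}; 9:naasdees {adjective}; 10:grostoum {adverb,adjective}.
Rule 1 cannot be satisfied by any choice of tags from the lexicon.
So there is no consistent tagging.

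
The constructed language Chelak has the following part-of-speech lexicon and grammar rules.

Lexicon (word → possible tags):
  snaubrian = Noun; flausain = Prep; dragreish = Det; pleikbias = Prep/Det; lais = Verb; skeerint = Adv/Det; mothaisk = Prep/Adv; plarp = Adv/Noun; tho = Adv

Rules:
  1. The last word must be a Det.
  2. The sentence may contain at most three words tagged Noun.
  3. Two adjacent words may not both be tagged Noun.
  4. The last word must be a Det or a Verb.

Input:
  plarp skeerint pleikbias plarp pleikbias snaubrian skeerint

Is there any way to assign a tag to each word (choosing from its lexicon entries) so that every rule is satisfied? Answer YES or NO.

Candidates per position — 1:plarp {Adv,Noun}; 2:skeerint {Adv,Det}; 3:pleikbias {Prep,Det}; 4:plarp {Adv,Noun}; 5:pleikbias {Prep,Det}; 6:snaubrian {Noun}; 7:skeerint {Adv,Det}.
One satisfying assignment: Noun Adv Prep Noun Prep Noun Det.
Check: rule 1 satisfied; rule 2 satisfied; rule 3 satisfied; rule 4 satisfied.

YES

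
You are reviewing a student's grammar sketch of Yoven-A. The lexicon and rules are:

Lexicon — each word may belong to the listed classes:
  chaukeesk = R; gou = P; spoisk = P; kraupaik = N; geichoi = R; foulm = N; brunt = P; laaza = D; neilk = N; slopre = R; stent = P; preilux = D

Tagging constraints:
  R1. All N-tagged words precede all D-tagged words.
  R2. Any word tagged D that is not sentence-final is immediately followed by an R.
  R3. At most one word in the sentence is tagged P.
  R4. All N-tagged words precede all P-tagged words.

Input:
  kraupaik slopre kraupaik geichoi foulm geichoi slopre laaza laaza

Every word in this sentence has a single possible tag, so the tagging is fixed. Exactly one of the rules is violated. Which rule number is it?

Fixed tagging: N R N R N R R D D.
Applying the rules: R1 ✓, R2 ✗, R3 ✓, R4 ✓.
Only rule 2 fails.

2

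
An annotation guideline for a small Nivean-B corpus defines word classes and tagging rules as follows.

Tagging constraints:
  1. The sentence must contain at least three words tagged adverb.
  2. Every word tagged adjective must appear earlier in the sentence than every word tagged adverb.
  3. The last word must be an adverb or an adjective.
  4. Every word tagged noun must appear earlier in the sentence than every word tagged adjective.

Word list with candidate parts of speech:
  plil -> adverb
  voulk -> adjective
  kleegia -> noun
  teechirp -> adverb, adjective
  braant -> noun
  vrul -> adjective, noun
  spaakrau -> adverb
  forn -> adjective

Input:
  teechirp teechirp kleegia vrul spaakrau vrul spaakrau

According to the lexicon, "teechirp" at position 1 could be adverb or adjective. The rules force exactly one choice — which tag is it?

Candidates per position — 1:teechirp {adverb,adjective}; 2:teechirp {adverb,adjective}; 3:kleegia {noun}; 4:vrul {adjective,noun}; 5:spaakrau {adverb}; 6:vrul {adjective,noun}; 7:spaakrau {adverb}.
At position 1, choosing adjective makes rule 4 impossible to satisfy; hence adverb.
At position 2, choosing adjective makes rule 2 impossible to satisfy; hence adverb.
At position 4, choosing adjective makes rule 2 impossible to satisfy; hence noun.
At position 6, choosing adjective makes rule 2 impossible to satisfy; hence noun.
That leaves exactly one tagging: adverb adverb noun noun adverb noun adverb.
Checking: rule 1 ✓; rule 2 ✓; rule 3 ✓; rule 4 ✓.

adverb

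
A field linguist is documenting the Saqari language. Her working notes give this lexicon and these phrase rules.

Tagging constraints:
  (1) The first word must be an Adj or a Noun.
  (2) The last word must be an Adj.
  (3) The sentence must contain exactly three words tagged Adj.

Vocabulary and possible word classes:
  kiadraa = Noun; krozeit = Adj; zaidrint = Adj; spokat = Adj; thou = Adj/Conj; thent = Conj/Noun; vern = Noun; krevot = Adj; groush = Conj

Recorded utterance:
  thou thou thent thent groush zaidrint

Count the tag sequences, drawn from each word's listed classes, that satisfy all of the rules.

Candidates per position — 1:thou {Adj,Conj}; 2:thou {Adj,Conj}; 3:thent {Conj,Noun}; 4:thent {Conj,Noun}; 5:groush {Conj}; 6:zaidrint {Adj}.
There are 16 candidate sequences in total.
The sequences that satisfy every rule: Adj Adj Conj Conj Conj Adj; Adj Adj Conj Noun Conj Adj; Adj Adj Noun Conj Conj Adj; Adj Adj Noun Noun Conj Adj.
Count = 4.

4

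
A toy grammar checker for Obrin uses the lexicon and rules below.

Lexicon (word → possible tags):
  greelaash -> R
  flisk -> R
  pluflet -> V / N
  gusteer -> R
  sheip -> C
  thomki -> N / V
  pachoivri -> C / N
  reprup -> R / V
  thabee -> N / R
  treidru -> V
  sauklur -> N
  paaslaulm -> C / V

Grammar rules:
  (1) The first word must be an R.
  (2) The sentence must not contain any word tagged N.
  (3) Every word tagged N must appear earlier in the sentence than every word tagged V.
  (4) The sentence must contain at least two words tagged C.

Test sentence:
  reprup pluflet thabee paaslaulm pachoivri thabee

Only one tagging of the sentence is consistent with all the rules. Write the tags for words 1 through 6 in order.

R V R C C R

Candidates per position — 1:reprup {R,V}; 2:pluflet {V,N}; 3:thabee {N,R}; 4:paaslaulm {C,V}; 5:pachoivri {C,N}; 6:thabee {N,R}.
At position 1, choosing V makes rule 1 impossible to satisfy; hence R.
At position 2, choosing N makes rule 2 impossible to satisfy; hence V.
At position 3, choosing N makes rule 2 impossible to satisfy; hence R.
At position 4, choosing V makes rule 4 impossible to satisfy; hence C.
At position 5, choosing N makes rule 2 impossible to satisfy; hence C.
At position 6, choosing N makes rule 2 impossible to satisfy; hence R.
So the tagging must be: R V R C C R.
Check: rule 1 ok; rule 2 ok; rule 3 ok; rule 4 ok.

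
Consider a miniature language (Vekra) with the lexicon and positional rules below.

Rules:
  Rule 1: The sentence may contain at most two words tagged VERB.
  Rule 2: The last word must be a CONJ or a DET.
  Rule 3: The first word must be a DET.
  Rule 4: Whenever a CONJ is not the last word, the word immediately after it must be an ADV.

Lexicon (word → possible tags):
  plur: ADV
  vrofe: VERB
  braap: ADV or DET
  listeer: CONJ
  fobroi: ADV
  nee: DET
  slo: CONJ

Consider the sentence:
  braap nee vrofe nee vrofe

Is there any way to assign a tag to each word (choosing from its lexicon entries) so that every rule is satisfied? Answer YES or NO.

NO

Candidates per position — 1:braap {ADV,DET}; 2:nee {DET}; 3:vrofe {VERB}; 4:nee {DET}; 5:vrofe {VERB}.
Rule 2 cannot be satisfied by any choice of tags from the lexicon.
So there is no consistent tagging.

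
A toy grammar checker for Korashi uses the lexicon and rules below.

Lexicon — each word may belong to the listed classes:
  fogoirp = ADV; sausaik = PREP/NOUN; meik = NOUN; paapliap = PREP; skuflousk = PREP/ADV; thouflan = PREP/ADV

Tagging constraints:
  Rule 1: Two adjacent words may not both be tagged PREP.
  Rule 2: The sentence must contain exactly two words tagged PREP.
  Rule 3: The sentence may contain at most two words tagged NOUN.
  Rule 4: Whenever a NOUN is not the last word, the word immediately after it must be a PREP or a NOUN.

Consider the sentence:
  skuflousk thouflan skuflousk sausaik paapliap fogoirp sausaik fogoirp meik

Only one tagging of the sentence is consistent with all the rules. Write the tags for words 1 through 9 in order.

Candidates per position — 1:skuflousk {PREP,ADV}; 2:thouflan {PREP,ADV}; 3:skuflousk {PREP,ADV}; 4:sausaik {PREP,NOUN}; 5:paapliap {PREP}; 6:fogoirp {ADV}; 7:sausaik {PREP,NOUN}; 8:fogoirp {ADV}; 9:meik {NOUN}.
At position 4, choosing PREP makes rule 1 impossible to satisfy; hence NOUN.
At position 7, choosing NOUN makes rule 3 impossible to satisfy; hence PREP.
At position 1, choosing PREP makes rule 2 impossible to satisfy; hence ADV.
At position 2, choosing PREP makes rule 2 impossible to satisfy; hence ADV.
At position 3, choosing PREP makes rule 2 impossible to satisfy; hence ADV.
So the tagging must be: ADV ADV ADV NOUN PREP ADV PREP ADV NOUN.
Checking: rule 1 ok; rule 2 ok; rule 3 ok; rule 4 ok.

ADV ADV ADV NOUN PREP ADV PREP ADV NOUN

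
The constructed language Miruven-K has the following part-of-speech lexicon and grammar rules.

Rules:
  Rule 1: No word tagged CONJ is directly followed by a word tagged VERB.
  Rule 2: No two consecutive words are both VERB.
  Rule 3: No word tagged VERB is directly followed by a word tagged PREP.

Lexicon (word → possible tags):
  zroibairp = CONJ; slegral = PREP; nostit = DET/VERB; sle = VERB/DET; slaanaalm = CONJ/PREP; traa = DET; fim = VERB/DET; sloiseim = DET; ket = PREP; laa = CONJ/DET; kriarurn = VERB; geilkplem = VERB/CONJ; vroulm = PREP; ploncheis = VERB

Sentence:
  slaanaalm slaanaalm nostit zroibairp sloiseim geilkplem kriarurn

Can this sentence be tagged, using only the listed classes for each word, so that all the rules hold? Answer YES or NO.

Candidates per position — 1:slaanaalm {CONJ,PREP}; 2:slaanaalm {CONJ,PREP}; 3:nostit {DET,VERB}; 4:zroibairp {CONJ}; 5:sloiseim {DET}; 6:geilkplem {VERB,CONJ}; 7:kriarurn {VERB}.
Every candidate sequence violates at least one rule; no consistent tagging exists.

NO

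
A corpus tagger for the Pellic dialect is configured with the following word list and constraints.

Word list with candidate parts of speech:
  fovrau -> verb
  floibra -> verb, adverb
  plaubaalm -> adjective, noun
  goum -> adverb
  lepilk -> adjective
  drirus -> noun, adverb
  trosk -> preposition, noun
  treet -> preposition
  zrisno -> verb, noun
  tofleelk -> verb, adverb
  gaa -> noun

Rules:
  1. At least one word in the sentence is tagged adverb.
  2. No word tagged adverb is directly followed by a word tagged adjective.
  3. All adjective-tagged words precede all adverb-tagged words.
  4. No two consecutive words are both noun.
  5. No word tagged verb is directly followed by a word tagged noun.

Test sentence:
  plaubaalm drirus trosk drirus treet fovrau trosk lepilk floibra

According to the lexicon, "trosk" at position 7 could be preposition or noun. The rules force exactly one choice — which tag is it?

preposition

Candidates per position — 1:plaubaalm {adjective,noun}; 2:drirus {noun,adverb}; 3:trosk {preposition,noun}; 4:drirus {noun,adverb}; 5:treet {preposition}; 6:fovrau {verb}; 7:trosk {preposition,noun}; 8:lepilk {adjective}; 9:floibra {verb,adverb}.
Position 2: tagging it adverb would leave rule 3 unsatisfiable, so it must be noun.
Position 3: tagging it noun would leave rule 4 unsatisfiable, so it must be preposition.
Position 4: tagging it adverb would leave rule 3 unsatisfiable, so it must be noun.
Position 7: tagging it noun would leave rule 5 unsatisfiable, so it must be preposition.
Position 9: tagging it verb would leave rule 1 unsatisfiable, so it must be adverb.
Position 1: tagging it noun would leave rule 4 unsatisfiable, so it must be adjective.
So the tagging must be: adjective noun preposition noun preposition verb preposition adjective adverb.
Rule-by-rule: rule 1 ✓; rule 2 ✓; rule 3 ✓; rule 4 ✓; rule 5 ✓.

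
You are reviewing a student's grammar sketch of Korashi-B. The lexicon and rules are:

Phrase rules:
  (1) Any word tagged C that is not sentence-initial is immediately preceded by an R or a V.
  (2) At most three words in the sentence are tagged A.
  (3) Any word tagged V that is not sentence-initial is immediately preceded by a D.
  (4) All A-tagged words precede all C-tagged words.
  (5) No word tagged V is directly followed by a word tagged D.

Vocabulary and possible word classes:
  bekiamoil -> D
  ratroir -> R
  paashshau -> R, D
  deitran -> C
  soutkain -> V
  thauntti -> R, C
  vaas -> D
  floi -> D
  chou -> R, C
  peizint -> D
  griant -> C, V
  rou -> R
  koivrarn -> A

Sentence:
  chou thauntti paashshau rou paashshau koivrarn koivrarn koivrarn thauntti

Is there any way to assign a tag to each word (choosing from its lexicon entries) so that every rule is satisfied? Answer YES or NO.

Candidates per position — 1:chou {R,C}; 2:thauntti {R,C}; 3:paashshau {R,D}; 4:rou {R}; 5:paashshau {R,D}; 6:koivrarn {A}; 7:koivrarn {A}; 8:koivrarn {A}; 9:thauntti {R,C}.
One satisfying assignment: R R D R D A A A R.
Verifying each rule — rule 1 satisfied; rule 2 satisfied; rule 3 satisfied; rule 4 satisfied; rule 5 satisfied.

YES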